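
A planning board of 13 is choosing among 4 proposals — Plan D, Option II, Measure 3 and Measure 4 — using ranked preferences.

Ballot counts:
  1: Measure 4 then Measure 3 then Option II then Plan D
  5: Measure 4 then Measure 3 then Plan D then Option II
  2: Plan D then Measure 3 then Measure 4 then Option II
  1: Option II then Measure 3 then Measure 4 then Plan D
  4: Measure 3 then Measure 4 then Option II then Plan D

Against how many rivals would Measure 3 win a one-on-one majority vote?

Measure 3 against each rival (13 council members):
Measure 3 vs Plan D: Measure 3, 11–2.
Measure 3–Option II: Measure 3 12–1.
Measure 3 vs Measure 4: Measure 3 wins 7–6.
Measure 3 beats Plan D, Option II, Measure 4 — 3 pairwise wins.

3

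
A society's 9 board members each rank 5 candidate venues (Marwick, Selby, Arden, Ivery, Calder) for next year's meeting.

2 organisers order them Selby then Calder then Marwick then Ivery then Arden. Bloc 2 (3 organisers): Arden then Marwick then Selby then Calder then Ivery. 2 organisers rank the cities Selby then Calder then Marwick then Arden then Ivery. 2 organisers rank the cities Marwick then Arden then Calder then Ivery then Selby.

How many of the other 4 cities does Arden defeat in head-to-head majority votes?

3

Arden against each rival (9 organisers):
Arden vs Marwick: Marwick wins 6–3.
Arden vs Selby: Arden, 5–4.
Arden vs Ivery: 7 to 2, Arden.
Arden vs Calder: Arden, 5–4.
Arden beats Selby, Ivery, Calder; loses to Marwick — 3 pairwise wins.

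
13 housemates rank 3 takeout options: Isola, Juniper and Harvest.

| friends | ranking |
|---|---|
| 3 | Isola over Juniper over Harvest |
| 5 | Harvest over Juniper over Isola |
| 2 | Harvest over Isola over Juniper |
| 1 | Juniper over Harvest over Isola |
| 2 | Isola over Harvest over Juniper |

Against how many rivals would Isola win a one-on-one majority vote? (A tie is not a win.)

Isola against each rival (13 friends):
Isola vs Juniper: 3+2+2 = 7 for Isola, 6 for Juniper — Isola by 7–6.
Isola vs Harvest: Harvest, 8–5.
Isola beats Juniper; loses to Harvest — 1 pairwise win.

1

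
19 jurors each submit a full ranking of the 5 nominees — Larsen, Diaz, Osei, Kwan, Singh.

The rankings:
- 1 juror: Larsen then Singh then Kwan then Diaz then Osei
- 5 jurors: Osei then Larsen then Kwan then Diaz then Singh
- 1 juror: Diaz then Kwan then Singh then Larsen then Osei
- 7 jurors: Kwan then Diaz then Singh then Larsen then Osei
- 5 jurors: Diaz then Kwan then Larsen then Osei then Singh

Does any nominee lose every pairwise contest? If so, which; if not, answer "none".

Singh

Head-to-head results (19 jurors):
Larsen–Diaz: Diaz 13–6.
Larsen vs Osei: Larsen preferred on 1+1+7+5 = 14 ballots; Larsen wins 14–5.
Larsen vs Kwan: Kwan, 13–6.
Larsen vs Singh: Larsen, 11–8.
Diaz vs Osei: Diaz, 14–5.
Diaz vs Kwan: Kwan, 13–6.
Diaz vs Singh: Diaz preferred on 5+1+7+5 = 18 ballots; Diaz wins 18–1.
Osei–Kwan: Kwan 14–5.
Osei vs Singh: Osei wins 10–9.
Kwan vs Singh: Kwan, 18–1.
Singh loses to every other nominee — it is the Condorcet loser.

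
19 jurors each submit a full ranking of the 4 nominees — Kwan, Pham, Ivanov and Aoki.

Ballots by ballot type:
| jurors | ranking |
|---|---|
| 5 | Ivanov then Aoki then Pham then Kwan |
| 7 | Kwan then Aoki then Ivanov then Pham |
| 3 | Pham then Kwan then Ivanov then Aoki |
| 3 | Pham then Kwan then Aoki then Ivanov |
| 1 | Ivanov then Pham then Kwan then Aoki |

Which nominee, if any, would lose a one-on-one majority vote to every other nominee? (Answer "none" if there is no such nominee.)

Pairwise majorities:
Kwan–Pham: Pham 12–7.
Kwan vs Ivanov: Kwan, 13–6.
Kwan–Aoki: Kwan 14–5.
Pham vs Ivanov: Pham preferred on 3+3 = 6 ballots; Ivanov wins 13–6.
Pham vs Aoki: 7 to 12, Aoki.
Ivanov–Aoki: Aoki 10–9.
Every nominee wins at least one matchup (Kwan beats Ivanov; Pham beats Kwan; Ivanov beats Pham; Aoki beats Pham), so there is no Condorcet loser.

none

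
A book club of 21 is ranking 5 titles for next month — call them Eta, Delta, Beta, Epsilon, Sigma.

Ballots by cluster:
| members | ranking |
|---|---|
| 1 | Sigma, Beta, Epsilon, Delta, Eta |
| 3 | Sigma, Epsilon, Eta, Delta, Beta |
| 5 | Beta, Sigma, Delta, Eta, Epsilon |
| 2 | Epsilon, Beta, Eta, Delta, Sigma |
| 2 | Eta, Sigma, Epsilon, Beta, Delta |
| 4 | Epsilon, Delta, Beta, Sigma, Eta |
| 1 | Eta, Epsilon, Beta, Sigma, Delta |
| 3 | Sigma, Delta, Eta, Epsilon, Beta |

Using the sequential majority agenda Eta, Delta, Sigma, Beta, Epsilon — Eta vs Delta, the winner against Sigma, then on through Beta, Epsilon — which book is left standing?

Round 1: Eta vs Delta — 8–13, Delta advances.
Round 2: Delta vs Sigma — 6–15, Sigma advances.
Round 3: Sigma vs Beta — 9–12, Beta advances.
Round 4: Beta vs Epsilon — 6–15, Epsilon advances.
The agenda winner is Epsilon.

Epsilon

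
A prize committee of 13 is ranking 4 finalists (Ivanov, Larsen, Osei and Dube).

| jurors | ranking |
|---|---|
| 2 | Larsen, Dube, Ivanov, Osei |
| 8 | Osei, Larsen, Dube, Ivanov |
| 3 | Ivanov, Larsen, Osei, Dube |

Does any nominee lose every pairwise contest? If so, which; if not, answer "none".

Ivanov

Pairwise majorities:
Ivanov vs Larsen: Ivanov is ranked higher on 3 ballots, Larsen on 10. Larsen wins 10–3.
Ivanov vs Osei: Ivanov is ranked higher on 2+3 = 5 ballots, Osei on 8. Osei wins 8–5.
Ivanov vs Dube: 3 for Ivanov, 10 for Dube — Dube by 10–3.
Larsen–Osei: Osei 8–5.
Larsen vs Dube: Larsen, 13–0.
Osei vs Dube: 8+3 = 11 for Osei, 2 for Dube — Osei by 11–2.
Ivanov is beaten in every head-to-head and is the Condorcet loser.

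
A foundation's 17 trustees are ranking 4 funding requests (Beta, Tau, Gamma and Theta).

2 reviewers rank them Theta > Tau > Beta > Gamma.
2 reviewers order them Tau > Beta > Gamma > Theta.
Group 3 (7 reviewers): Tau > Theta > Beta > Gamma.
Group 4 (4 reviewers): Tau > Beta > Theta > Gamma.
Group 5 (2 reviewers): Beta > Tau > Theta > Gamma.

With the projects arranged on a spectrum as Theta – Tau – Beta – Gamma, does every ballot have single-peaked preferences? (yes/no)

yes

Axis positions: Theta=1, Tau=2, Beta=3, Gamma=4.
Group 1 (peak Theta at position 1): ranking walks positions 1-2-3-4, expanding outward from the peak — single-peaked.
Group 2 (peak Tau at position 2): ranking walks positions 2-3-4-1, expanding outward from the peak — single-peaked.
Group 3 (peak Tau at position 2): ranking walks positions 2-1-3-4, expanding outward from the peak — single-peaked.
Group 4 (peak Tau at position 2): ranking walks positions 2-3-1-4, expanding outward from the peak — single-peaked.
Group 5 (peak Beta at position 3): ranking walks positions 3-2-1-4, expanding outward from the peak — single-peaked.
Every ranking is single-peaked on this axis.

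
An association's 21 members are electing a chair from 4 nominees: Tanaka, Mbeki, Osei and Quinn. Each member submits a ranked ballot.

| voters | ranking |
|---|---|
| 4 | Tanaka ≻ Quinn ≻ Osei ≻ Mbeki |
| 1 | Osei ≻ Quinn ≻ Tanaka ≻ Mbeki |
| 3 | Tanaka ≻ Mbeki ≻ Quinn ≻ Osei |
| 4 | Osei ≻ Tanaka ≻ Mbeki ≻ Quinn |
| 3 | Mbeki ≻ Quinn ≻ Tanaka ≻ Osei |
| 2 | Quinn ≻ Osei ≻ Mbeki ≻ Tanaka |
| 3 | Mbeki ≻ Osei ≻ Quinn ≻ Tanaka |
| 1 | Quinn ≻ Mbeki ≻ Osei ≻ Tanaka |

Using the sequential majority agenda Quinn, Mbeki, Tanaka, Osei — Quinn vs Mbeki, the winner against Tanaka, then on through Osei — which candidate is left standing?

Round 1: Quinn vs Mbeki — 8–13, Mbeki advances.
Round 2: Mbeki vs Tanaka — 9–12, Tanaka advances.
Round 3: Tanaka vs Osei — 10–11, Osei advances.
Osei survives the agenda.

Osei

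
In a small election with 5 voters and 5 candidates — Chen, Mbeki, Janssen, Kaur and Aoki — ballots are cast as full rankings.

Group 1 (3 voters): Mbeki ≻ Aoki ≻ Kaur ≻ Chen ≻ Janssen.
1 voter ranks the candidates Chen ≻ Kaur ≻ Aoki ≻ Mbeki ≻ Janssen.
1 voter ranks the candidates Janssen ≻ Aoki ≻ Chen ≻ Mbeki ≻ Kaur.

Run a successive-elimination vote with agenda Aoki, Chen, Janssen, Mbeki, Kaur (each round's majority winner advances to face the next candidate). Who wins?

Round 1: Aoki vs Chen — 4–1, Aoki advances.
Round 2: Aoki vs Janssen — 4–1, Aoki advances.
Round 3: Aoki vs Mbeki — 2–3, Mbeki advances.
Round 4: Mbeki vs Kaur — 4–1, Mbeki advances.
Mbeki survives the agenda.

Mbeki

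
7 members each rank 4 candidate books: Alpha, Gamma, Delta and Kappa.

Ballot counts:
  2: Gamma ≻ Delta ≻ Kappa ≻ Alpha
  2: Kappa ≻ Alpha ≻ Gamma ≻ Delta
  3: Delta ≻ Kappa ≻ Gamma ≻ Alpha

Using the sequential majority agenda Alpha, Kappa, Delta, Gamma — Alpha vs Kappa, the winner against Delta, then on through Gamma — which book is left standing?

Round 1: Alpha vs Kappa — 0–7, Kappa advances.
Round 2: Kappa vs Delta — 2–5, Delta advances.
Round 3: Delta vs Gamma — 3–4, Gamma advances.
The agenda winner is Gamma.

Gamma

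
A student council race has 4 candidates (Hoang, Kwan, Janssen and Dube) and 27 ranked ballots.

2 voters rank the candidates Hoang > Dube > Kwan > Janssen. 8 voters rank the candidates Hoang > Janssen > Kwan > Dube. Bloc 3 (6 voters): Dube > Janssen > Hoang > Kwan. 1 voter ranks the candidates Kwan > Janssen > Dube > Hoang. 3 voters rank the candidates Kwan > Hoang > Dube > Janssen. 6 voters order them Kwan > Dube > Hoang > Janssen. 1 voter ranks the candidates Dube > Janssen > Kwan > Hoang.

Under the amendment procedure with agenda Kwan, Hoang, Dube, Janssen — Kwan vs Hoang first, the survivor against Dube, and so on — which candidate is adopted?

Round 1: Kwan vs Hoang — 11–16, Hoang advances.
Round 2: Hoang vs Dube — 13–14, Dube advances.
Round 3: Dube vs Janssen — 18–9, Dube advances.
Dube survives the agenda.

Dube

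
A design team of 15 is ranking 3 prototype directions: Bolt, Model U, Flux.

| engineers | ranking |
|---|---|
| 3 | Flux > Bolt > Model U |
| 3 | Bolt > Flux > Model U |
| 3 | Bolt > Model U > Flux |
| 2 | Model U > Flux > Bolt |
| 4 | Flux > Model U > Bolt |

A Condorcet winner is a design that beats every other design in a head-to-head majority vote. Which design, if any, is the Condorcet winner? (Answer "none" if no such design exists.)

Flux

Pairwise majorities:
Bolt vs Model U: Bolt preferred on 3+3+3 = 9 ballots; Bolt wins 9–6.
Bolt vs Flux: Bolt preferred on 3+3 = 6 ballots; Flux wins 9–6.
Model U vs Flux: 3+2 = 5 for Model U, 10 for Flux — Flux by 10–5.
Flux defeats every rival head-to-head and is the Condorcet winner.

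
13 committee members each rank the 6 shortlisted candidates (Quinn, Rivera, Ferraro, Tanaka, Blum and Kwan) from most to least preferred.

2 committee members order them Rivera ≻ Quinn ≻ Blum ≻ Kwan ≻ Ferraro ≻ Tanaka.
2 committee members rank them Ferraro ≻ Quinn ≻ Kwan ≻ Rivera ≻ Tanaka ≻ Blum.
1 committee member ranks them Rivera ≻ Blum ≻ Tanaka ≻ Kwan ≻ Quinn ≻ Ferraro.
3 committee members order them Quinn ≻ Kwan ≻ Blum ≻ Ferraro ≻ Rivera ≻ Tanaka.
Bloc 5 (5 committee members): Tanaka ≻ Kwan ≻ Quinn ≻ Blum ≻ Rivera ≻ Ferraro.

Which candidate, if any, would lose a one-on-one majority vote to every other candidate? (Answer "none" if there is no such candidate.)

none

Head-to-head results (13 committee members):
Quinn vs Rivera: Quinn is ranked higher on 2+3+5 = 10 ballots, Rivera on 3. Quinn wins 10–3.
Quinn vs Ferraro: Quinn, 11–2.
Quinn vs Tanaka: Quinn is ranked higher on 2+2+3 = 7 ballots, Tanaka on 6. Quinn wins 7–6.
Quinn vs Blum: Quinn is ranked higher on 2+2+3+5 = 12 ballots, Blum on 1. Quinn wins 12–1.
Quinn vs Kwan: 2+2+3 = 7 for Quinn, 6 for Kwan — Quinn by 7–6.
Rivera vs Ferraro: Rivera is ranked higher on 2+1+5 = 8 ballots, Ferraro on 5. Rivera wins 8–5.
Rivera vs Tanaka: Rivera preferred on 2+2+1+3 = 8 ballots; Rivera wins 8–5.
Rivera vs Blum: Blum wins 8–5.
Rivera vs Kwan: Kwan, 10–3.
Ferraro vs Tanaka: Ferraro, 7–6.
Ferraro vs Blum: Ferraro preferred on 2 ballots; Blum wins 11–2.
Ferraro vs Kwan: Kwan wins 11–2.
Tanaka vs Blum: Tanaka is ranked higher on 2+5 = 7 ballots, Blum on 6. Tanaka wins 7–6.
Tanaka–Kwan: Kwan 7–6.
Blum vs Kwan: Blum preferred on 2+1 = 3 ballots; Kwan wins 10–3.
Every candidate wins at least one matchup (Quinn beats Rivera; Rivera beats Ferraro; Ferraro beats Tanaka; Tanaka beats Blum; Blum beats Rivera; Kwan beats Rivera), so there is no Condorcet loser.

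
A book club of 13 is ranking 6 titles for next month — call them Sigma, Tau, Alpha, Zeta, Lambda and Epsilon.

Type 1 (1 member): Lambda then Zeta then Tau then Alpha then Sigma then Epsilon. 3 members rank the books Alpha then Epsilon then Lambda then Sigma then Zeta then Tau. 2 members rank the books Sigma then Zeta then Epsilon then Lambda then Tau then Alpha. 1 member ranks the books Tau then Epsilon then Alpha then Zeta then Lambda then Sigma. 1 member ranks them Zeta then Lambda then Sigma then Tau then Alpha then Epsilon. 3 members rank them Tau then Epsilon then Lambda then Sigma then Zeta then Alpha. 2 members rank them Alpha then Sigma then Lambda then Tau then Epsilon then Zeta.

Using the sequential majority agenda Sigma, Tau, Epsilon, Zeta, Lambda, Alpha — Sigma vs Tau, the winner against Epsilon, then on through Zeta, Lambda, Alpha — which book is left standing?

Alpha

Round 1: Sigma vs Tau — 8–5, Sigma advances.
Round 2: Sigma vs Epsilon — 6–7, Epsilon advances.
Round 3: Epsilon vs Zeta — 9–4, Epsilon advances.
Round 4: Epsilon vs Lambda — 9–4, Epsilon advances.
Round 5: Epsilon vs Alpha — 6–7, Alpha advances.
Alpha survives the agenda.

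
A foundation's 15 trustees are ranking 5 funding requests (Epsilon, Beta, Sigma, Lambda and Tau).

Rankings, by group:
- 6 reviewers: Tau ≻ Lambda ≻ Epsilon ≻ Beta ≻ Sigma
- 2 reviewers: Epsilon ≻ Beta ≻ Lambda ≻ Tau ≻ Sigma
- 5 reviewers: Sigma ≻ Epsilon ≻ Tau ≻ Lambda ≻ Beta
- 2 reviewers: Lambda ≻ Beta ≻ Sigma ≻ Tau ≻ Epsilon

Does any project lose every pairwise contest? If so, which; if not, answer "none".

Pairwise majorities:
Epsilon–Beta: Epsilon 13–2.
Epsilon vs Sigma: 6+2 = 8 for Epsilon, 7 for Sigma — Epsilon by 8–7.
Epsilon–Lambda: Lambda 8–7.
Epsilon vs Tau: 7 to 8, Tau.
Beta vs Sigma: 6+2+2 = 10 for Beta, 5 for Sigma — Beta by 10–5.
Beta vs Lambda: Beta preferred on 2 ballots; Lambda wins 13–2.
Beta–Tau: Tau 11–4.
Sigma vs Lambda: Lambda, 10–5.
Sigma vs Tau: Sigma preferred on 5+2 = 7 ballots; Tau wins 8–7.
Lambda vs Tau: 4 to 11, Tau.
Sigma is beaten in every head-to-head and is the Condorcet loser.

Sigma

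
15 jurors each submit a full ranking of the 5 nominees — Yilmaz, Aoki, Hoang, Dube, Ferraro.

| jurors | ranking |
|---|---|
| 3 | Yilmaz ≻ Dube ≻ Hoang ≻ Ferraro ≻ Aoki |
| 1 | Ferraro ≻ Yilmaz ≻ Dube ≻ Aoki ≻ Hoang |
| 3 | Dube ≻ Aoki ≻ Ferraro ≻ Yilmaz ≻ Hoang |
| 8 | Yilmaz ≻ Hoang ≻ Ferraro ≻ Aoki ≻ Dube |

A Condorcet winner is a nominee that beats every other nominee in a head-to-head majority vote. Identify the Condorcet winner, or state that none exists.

Yilmaz

Head-to-head results (15 jurors):
Yilmaz vs Aoki: Yilmaz, 12–3.
Yilmaz vs Hoang: Yilmaz, 15–0.
Yilmaz vs Dube: Yilmaz, 12–3.
Yilmaz–Ferraro: Yilmaz 11–4.
Aoki–Hoang: Hoang 11–4.
Aoki–Dube: Aoki 8–7.
Aoki vs Ferraro: Ferraro wins 12–3.
Hoang vs Dube: Hoang wins 8–7.
Hoang–Ferraro: Hoang 11–4.
Dube vs Ferraro: Ferraro wins 9–6.
Yilmaz wins every pairwise contest, so Yilmaz is the Condorcet winner.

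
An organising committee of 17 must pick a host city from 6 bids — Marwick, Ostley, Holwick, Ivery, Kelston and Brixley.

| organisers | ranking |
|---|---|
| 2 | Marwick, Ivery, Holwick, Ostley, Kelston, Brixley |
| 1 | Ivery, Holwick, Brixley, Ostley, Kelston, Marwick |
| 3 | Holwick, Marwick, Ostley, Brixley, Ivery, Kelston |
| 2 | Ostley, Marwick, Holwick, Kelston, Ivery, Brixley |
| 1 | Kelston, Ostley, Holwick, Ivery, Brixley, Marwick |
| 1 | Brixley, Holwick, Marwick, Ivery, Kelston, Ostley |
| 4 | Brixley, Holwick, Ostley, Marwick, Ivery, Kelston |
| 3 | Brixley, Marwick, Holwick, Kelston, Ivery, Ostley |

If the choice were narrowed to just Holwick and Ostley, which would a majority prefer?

Ballots ranking Holwick above Ostley: 2 + 1 + 3 + 1 + 4 + 3 = 14.
Ballots ranking Ostley above Holwick: 17 − 14 = 3.
Holwick wins the head-to-head 14–3.

Holwick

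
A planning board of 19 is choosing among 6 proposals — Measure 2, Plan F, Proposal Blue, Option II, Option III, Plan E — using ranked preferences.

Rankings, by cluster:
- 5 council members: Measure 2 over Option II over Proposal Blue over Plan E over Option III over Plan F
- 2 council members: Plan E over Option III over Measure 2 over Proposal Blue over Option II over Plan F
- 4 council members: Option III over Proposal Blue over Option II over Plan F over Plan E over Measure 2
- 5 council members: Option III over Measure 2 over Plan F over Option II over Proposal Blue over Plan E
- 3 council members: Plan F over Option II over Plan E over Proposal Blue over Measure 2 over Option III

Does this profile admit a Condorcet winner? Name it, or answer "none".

none

Check each pair by majority over 19 ballots:
Measure 2 vs Plan F: Measure 2 preferred on 5+2+5 = 12 ballots; Measure 2 wins 12–7.
Measure 2 vs Proposal Blue: Measure 2 is ranked higher on 5+2+5 = 12 ballots, Proposal Blue on 7. Measure 2 wins 12–7.
Measure 2 vs Option II: 5+2+5 = 12 for Measure 2, 7 for Option II — Measure 2 by 12–7.
Measure 2 vs Option III: Measure 2 preferred on 5+3 = 8 ballots; Option III wins 11–8.
Measure 2 vs Plan E: Measure 2 preferred on 5+5 = 10 ballots; Measure 2 wins 10–9.
Plan F vs Proposal Blue: Plan F is ranked higher on 5+3 = 8 ballots, Proposal Blue on 11. Proposal Blue wins 11–8.
Plan F vs Option II: 5+3 = 8 for Plan F, 11 for Option II — Option II by 11–8.
Plan F vs Option III: 3 to 16, Option III.
Plan F vs Plan E: Plan F preferred on 4+5+3 = 12 ballots; Plan F wins 12–7.
Proposal Blue vs Option II: 6 to 13, Option II.
Proposal Blue vs Option III: Proposal Blue preferred on 5+3 = 8 ballots; Option III wins 11–8.
Proposal Blue vs Plan E: Proposal Blue is ranked higher on 5+4+5 = 14 ballots, Plan E on 5. Proposal Blue wins 14–5.
Option II vs Option III: Option II preferred on 5+3 = 8 ballots; Option III wins 11–8.
Option II vs Plan E: 5+4+5+3 = 17 for Option II, 2 for Plan E — Option II by 17–2.
Option III vs Plan E: 4+5 = 9 for Option III, 10 for Plan E — Plan E by 10–9.
Each option drops at least one matchup (Measure 2 loses to Option III; Plan F loses to Measure 2; Proposal Blue loses to Measure 2; Option II loses to Measure 2; Option III loses to Plan E; Plan E loses to Measure 2); the cycle Measure 2 → Plan E → Option III → Measure 2 rules out a Condorcet winner.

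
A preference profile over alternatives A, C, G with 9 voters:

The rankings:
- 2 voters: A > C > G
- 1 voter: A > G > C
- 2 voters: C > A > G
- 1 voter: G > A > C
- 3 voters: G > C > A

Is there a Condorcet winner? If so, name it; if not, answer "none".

none

Head-to-head results (9 voters):
A vs C: A preferred on 2+1+1 = 4 ballots; C wins 5–4.
A vs G: A is ranked higher on 2+1+2 = 5 ballots, G on 4. A wins 5–4.
C vs G: 4 to 5, G.
No alternative is unbeaten: A loses to C; C loses to G; G loses to A. In particular A → G → C → A is a majority cycle — no Condorcet winner exists.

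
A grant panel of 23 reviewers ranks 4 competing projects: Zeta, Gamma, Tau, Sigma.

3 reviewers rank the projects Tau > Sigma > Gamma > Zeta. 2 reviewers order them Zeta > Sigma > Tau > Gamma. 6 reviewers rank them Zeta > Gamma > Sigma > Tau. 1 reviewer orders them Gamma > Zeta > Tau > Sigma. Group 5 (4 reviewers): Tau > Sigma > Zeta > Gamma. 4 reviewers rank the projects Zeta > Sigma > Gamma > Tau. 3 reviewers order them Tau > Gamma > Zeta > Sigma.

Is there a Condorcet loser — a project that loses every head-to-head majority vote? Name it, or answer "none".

Pairwise majorities:
Zeta vs Gamma: Zeta wins 16–7.
Zeta vs Tau: 2+6+1+4 = 13 for Zeta, 10 for Tau — Zeta by 13–10.
Zeta vs Sigma: Zeta wins 16–7.
Gamma–Tau: Tau 12–11.
Gamma vs Sigma: Gamma is ranked higher on 6+1+3 = 10 ballots, Sigma on 13. Sigma wins 13–10.
Tau vs Sigma: Tau is ranked higher on 3+1+4+3 = 11 ballots, Sigma on 12. Sigma wins 12–11.
Only Gamma has no wins; Gamma is the Condorcet loser.

Gamma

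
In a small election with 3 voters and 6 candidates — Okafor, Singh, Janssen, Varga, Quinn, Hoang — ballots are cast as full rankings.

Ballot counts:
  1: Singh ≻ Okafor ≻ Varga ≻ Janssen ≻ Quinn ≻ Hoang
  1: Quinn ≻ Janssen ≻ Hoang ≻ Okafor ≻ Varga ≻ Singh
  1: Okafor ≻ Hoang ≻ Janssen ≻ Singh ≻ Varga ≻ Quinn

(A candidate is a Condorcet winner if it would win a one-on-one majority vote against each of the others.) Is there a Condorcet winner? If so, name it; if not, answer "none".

Okafor

Pairwise majorities:
Okafor–Singh: Okafor 2–1.
Okafor vs Janssen: Okafor, 2–1.
Okafor–Varga: Okafor 3–0.
Okafor vs Quinn: Okafor wins 2–1.
Okafor vs Hoang: Okafor wins 2–1.
Singh–Janssen: Janssen 2–1.
Singh vs Varga: Singh, 2–1.
Singh vs Quinn: Singh wins 2–1.
Singh–Hoang: Hoang 2–1.
Janssen vs Varga: Janssen wins 2–1.
Janssen vs Quinn: Janssen wins 2–1.
Janssen vs Hoang: Janssen, 2–1.
Varga vs Quinn: Varga, 2–1.
Varga vs Hoang: Hoang, 2–1.
Quinn vs Hoang: Quinn wins 2–1.
Okafor defeats every rival head-to-head and is the Condorcet winner.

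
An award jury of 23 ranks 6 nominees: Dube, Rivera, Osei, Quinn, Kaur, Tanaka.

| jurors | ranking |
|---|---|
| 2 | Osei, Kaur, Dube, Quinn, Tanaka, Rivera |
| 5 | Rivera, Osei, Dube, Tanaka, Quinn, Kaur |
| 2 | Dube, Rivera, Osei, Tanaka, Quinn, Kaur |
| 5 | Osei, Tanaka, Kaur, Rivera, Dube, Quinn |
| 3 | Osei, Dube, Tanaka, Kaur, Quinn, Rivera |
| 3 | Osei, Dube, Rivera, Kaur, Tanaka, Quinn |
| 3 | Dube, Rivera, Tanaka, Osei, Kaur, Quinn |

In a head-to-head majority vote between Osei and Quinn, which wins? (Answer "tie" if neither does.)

Ballots ranking Osei above Quinn: 2 + 5 + 2 + 5 + 3 + 3 + 3 = 23.
Ballots ranking Quinn above Osei: 23 − 23 = 0.
Osei wins the head-to-head 23–0.

Osei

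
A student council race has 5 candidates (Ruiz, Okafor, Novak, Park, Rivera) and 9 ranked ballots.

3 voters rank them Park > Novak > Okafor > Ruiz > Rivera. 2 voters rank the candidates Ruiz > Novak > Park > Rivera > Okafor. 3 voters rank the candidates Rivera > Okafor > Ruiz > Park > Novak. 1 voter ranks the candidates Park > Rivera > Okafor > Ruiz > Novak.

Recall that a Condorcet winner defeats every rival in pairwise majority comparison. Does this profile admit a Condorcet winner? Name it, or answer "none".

none

Check each pair by majority over 9 ballots:
Ruiz vs Okafor: 2 to 7, Okafor.
Ruiz vs Novak: Ruiz is ranked higher on 2+3+1 = 6 ballots, Novak on 3. Ruiz wins 6–3.
Ruiz vs Park: Ruiz preferred on 2+3 = 5 ballots; Ruiz wins 5–4.
Ruiz vs Rivera: 3+2 = 5 for Ruiz, 4 for Rivera — Ruiz by 5–4.
Okafor vs Novak: Okafor is ranked higher on 3+1 = 4 ballots, Novak on 5. Novak wins 5–4.
Okafor vs Park: 3 to 6, Park.
Okafor vs Rivera: 3 to 6, Rivera.
Novak vs Park: Novak preferred on 2 ballots; Park wins 7–2.
Novak vs Rivera: Novak preferred on 3+2 = 5 ballots; Novak wins 5–4.
Park vs Rivera: 3+2+1 = 6 for Park, 3 for Rivera — Park by 6–3.
Each candidate drops at least one matchup (Ruiz loses to Okafor; Okafor loses to Novak; Novak loses to Ruiz; Park loses to Ruiz; Rivera loses to Ruiz); the cycle Ruiz > Novak > Okafor > Ruiz rules out a Condorcet winner.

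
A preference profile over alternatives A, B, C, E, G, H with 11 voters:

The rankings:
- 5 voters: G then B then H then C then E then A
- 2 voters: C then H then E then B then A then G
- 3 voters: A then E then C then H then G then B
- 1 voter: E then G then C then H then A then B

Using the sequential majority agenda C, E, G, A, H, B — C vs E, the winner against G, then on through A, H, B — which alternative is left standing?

Round 1: C vs E — 7–4, C advances.
Round 2: C vs G — 5–6, G advances.
Round 3: G vs A — 6–5, G advances.
Round 4: G vs H — 6–5, G advances.
Round 5: G vs B — 9–2, G advances.
The agenda winner is G.

G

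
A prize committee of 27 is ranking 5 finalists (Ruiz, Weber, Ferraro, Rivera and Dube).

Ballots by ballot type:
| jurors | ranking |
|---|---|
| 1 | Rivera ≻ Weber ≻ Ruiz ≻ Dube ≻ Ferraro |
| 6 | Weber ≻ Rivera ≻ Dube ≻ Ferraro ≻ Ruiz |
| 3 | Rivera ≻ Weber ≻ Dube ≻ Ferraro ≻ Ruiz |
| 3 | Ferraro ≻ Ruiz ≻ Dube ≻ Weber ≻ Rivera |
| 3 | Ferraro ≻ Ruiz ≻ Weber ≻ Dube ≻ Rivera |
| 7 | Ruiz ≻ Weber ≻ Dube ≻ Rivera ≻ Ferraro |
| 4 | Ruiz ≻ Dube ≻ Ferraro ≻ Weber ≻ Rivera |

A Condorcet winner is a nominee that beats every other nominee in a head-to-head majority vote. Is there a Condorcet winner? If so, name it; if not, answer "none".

none

Pairwise majorities:
Ruiz vs Weber: Ruiz, 17–10.
Ruiz–Ferraro: Ferraro 15–12.
Ruiz–Rivera: Ruiz 17–10.
Ruiz vs Dube: Ruiz wins 18–9.
Weber vs Ferraro: Weber wins 17–10.
Weber vs Rivera: Weber wins 23–4.
Weber vs Dube: Weber wins 20–7.
Ferraro vs Rivera: Rivera, 17–10.
Ferraro vs Dube: Dube, 21–6.
Rivera–Dube: Dube 17–10.
Every nominee loses at least once (Ruiz loses to Ferraro; Weber loses to Ruiz; Ferraro loses to Weber; Rivera loses to Ruiz; Dube loses to Ruiz). The majority relation contains the cycle Ruiz beats Weber beats Ferraro beats Ruiz, so there is no Condorcet winner.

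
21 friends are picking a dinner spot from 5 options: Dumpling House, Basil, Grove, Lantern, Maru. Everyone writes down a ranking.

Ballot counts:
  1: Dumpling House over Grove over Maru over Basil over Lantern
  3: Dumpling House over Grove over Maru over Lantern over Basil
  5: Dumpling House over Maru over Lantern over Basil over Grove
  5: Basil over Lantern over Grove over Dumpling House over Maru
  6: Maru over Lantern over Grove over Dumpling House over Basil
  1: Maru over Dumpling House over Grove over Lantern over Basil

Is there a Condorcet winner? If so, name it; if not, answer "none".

Pairwise majorities:
Dumpling House–Basil: Dumpling House 16–5.
Dumpling House–Grove: Grove 11–10.
Dumpling House vs Lantern: Lantern wins 11–10.
Dumpling House–Maru: Dumpling House 14–7.
Basil–Grove: Grove 11–10.
Basil vs Lantern: Lantern, 15–6.
Basil vs Maru: Maru, 16–5.
Grove vs Lantern: Lantern wins 16–5.
Grove vs Maru: Maru, 12–9.
Lantern–Maru: Maru 16–5.
Each restaurant drops at least one matchup (Dumpling House loses to Grove; Basil loses to Dumpling House; Grove loses to Lantern; Lantern loses to Maru; Maru loses to Dumpling House); the cycle Dumpling House → Maru → Grove → Dumpling House rules out a Condorcet winner.

none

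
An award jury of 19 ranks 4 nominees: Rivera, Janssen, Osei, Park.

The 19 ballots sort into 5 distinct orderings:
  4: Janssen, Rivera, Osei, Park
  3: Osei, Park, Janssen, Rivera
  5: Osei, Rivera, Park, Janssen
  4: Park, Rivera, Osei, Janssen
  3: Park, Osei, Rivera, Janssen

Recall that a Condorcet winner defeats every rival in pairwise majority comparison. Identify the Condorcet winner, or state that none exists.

Head-to-head results (19 jurors):
Rivera vs Janssen: 5+4+3 = 12 for Rivera, 7 for Janssen — Rivera by 12–7.
Rivera vs Osei: 4+4 = 8 for Rivera, 11 for Osei — Osei by 11–8.
Rivera vs Park: 4+5 = 9 for Rivera, 10 for Park — Park by 10–9.
Janssen vs Osei: 4 to 15, Osei.
Janssen vs Park: Janssen preferred on 4 ballots; Park wins 15–4.
Osei vs Park: Osei is ranked higher on 4+3+5 = 12 ballots, Park on 7. Osei wins 12–7.
Osei beats each of Rivera, Janssen, Park — Osei is the Condorcet winner.

Osei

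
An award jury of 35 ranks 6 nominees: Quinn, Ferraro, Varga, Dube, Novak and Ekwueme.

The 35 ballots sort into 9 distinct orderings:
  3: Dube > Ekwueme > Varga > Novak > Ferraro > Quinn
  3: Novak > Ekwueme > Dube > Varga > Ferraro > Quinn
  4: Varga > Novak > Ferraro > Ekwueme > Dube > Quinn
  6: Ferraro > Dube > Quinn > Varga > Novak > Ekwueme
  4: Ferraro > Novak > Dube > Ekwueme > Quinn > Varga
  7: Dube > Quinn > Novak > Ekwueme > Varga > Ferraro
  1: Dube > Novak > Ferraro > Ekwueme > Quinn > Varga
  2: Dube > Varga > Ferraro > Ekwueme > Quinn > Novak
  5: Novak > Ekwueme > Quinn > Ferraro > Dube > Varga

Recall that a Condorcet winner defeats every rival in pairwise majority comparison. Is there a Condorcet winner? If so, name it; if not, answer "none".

none

Check each pair by majority over 35 ballots:
Quinn–Ferraro: Ferraro 23–12.
Quinn vs Varga: Quinn preferred on 6+4+7+1+5 = 23 ballots; Quinn wins 23–12.
Quinn vs Dube: 5 for Quinn, 30 for Dube — Dube by 30–5.
Quinn vs Novak: Novak wins 20–15.
Quinn vs Ekwueme: 13 to 22, Ekwueme.
Ferraro vs Varga: Varga wins 19–16.
Ferraro–Dube: Ferraro 19–16.
Ferraro vs Novak: Ferraro is ranked higher on 6+4+2 = 12 ballots, Novak on 23. Novak wins 23–12.
Ferraro vs Ekwueme: Ekwueme wins 18–17.
Varga vs Dube: Varga is ranked higher on 4 ballots, Dube on 31. Dube wins 31–4.
Varga vs Novak: Varga is ranked higher on 3+4+6+2 = 15 ballots, Novak on 20. Novak wins 20–15.
Varga vs Ekwueme: Ekwueme wins 23–12.
Dube vs Novak: Dube wins 19–16.
Dube vs Ekwueme: Dube is ranked higher on 3+6+4+7+1+2 = 23 ballots, Ekwueme on 12. Dube wins 23–12.
Novak vs Ekwueme: Novak is ranked higher on 30 ballots, Ekwueme on 5. Novak wins 30–5.
No nominee is unbeaten: Quinn loses to Ferraro; Ferraro loses to Varga; Varga loses to Quinn; Dube loses to Ferraro; Novak loses to Dube; Ekwueme loses to Dube. In particular Quinn > Varga > Ferraro > Quinn is a majority cycle — no Condorcet winner exists.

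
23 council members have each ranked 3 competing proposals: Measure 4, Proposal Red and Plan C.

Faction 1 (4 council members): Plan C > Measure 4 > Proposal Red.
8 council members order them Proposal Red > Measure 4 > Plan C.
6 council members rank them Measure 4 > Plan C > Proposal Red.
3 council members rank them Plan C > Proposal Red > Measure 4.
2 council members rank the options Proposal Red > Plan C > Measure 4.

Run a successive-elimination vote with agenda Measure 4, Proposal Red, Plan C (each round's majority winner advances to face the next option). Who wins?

Round 1: Measure 4 vs Proposal Red — 10–13, Proposal Red advances.
Round 2: Proposal Red vs Plan C — 10–13, Plan C advances.
The agenda winner is Plan C.

Plan C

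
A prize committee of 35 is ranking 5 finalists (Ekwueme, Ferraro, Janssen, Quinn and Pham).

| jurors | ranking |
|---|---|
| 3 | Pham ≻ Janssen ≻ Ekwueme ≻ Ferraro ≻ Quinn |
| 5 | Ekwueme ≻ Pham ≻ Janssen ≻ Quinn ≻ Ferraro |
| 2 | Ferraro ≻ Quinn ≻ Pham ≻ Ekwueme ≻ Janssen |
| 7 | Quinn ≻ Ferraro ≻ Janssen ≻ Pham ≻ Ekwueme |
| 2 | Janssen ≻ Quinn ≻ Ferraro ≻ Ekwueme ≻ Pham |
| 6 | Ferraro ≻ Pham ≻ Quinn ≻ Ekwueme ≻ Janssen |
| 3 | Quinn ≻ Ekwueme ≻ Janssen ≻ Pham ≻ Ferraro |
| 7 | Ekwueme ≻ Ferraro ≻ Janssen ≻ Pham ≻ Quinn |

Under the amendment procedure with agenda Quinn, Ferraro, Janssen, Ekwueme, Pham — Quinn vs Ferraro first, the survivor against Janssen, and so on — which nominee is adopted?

Pham

Round 1: Quinn vs Ferraro — 17–18, Ferraro advances.
Round 2: Ferraro vs Janssen — 22–13, Ferraro advances.
Round 3: Ferraro vs Ekwueme — 17–18, Ekwueme advances.
Round 4: Ekwueme vs Pham — 17–18, Pham advances.
Pham survives the agenda.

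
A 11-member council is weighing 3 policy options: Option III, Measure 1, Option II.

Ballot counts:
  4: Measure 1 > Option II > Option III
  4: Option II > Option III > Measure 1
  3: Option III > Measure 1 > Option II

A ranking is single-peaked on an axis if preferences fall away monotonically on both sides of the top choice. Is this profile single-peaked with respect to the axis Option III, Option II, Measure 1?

Axis positions: Option III=1, Option II=2, Measure 1=3.
Bloc 1 (peak Measure 1 at position 3): ranking walks positions 3-2-1, expanding outward from the peak — single-peaked.
Bloc 2 (peak Option II at position 2): ranking walks positions 2-1-3, expanding outward from the peak — single-peaked.
Bloc 3: ranking walks positions 1-3-2; Measure 1 is ranked above Option II even though Option II lies between Measure 1 and the peak Option III on the axis — preferences dip and rise again. Not single-peaked.
Bloc 3 violates single-peakedness, so the profile is not single-peaked on this axis.

no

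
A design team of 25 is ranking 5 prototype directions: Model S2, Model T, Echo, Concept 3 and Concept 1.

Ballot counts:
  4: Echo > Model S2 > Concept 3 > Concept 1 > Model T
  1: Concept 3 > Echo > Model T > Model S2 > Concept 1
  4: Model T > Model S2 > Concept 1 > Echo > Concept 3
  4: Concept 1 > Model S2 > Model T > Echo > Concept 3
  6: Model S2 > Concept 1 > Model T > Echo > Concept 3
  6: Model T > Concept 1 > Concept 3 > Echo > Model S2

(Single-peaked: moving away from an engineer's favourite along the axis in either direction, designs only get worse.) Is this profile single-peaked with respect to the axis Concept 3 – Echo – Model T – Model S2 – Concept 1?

Axis positions: Concept 3=1, Echo=2, Model T=3, Model S2=4, Concept 1=5.
Faction 1: ranking walks positions 2-4-1-5-3; Model S2 is ranked above Model T even though Model T lies between Model S2 and the peak Echo on the axis — preferences dip and rise again. Not single-peaked.
Faction 2 (peak Concept 3 at position 1): ranking walks positions 1-2-3-4-5, expanding outward from the peak — single-peaked.
Faction 3 (peak Model T at position 3): ranking walks positions 3-4-5-2-1, expanding outward from the peak — single-peaked.
Faction 4 (peak Concept 1 at position 5): ranking walks positions 5-4-3-2-1, expanding outward from the peak — single-peaked.
Faction 5 (peak Model S2 at position 4): ranking walks positions 4-5-3-2-1, expanding outward from the peak — single-peaked.
Faction 6: ranking walks positions 3-5-1-2-4; Concept 1 is ranked above Model S2 even though Model S2 lies between Concept 1 and the peak Model T on the axis — preferences dip and rise again. Not single-peaked.
Faction 1 violates single-peakedness, so the profile is not single-peaked on this axis.

no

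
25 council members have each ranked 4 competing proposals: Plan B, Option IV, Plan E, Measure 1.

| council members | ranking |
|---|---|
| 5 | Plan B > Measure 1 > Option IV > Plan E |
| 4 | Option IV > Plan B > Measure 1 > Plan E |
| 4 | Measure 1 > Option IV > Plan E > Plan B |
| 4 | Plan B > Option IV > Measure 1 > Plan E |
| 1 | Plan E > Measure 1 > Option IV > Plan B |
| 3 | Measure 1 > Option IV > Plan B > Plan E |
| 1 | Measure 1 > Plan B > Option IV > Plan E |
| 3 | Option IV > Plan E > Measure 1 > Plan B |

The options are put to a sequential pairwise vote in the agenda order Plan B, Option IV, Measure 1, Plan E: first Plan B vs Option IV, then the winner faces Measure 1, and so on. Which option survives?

Measure 1

Round 1: Plan B vs Option IV — 10–15, Option IV advances.
Round 2: Option IV vs Measure 1 — 11–14, Measure 1 advances.
Round 3: Measure 1 vs Plan E — 21–4, Measure 1 advances.
The agenda winner is Measure 1.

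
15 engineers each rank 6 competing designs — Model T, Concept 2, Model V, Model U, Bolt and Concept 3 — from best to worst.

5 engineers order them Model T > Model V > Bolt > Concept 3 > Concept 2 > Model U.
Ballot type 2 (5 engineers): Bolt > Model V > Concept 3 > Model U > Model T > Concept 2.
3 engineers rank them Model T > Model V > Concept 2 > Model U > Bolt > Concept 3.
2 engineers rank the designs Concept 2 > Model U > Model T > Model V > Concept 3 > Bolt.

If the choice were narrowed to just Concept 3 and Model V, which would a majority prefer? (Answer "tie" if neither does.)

No ballot ranks Concept 3 above Model V: 0.
Ballots ranking Model V above Concept 3: 15 − 0 = 15.
Model V wins the head-to-head 15–0.

Model V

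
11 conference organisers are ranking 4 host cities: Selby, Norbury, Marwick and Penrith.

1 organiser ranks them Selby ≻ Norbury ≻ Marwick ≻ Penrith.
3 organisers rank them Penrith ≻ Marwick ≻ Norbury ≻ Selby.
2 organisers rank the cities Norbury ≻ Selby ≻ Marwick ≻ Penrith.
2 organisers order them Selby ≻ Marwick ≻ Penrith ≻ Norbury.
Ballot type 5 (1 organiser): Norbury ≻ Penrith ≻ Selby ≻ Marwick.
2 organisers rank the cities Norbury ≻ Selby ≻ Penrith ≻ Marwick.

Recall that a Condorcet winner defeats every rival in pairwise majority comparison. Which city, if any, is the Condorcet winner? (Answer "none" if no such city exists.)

Check each pair by majority over 11 ballots:
Selby vs Norbury: Norbury, 8–3.
Selby vs Marwick: Selby wins 8–3.
Selby–Penrith: Selby 7–4.
Norbury vs Marwick: Norbury wins 6–5.
Norbury vs Penrith: Norbury, 6–5.
Marwick–Penrith: Penrith 6–5.
Norbury beats each of Selby, Marwick, Penrith — Norbury is the Condorcet winner.

Norbury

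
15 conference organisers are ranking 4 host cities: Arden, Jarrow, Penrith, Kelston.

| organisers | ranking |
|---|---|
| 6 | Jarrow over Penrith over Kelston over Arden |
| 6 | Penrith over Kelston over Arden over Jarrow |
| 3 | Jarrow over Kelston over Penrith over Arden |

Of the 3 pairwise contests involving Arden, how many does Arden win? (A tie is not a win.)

0

Arden against each rival (15 organisers):
Arden vs Jarrow: 6 for Arden, 9 for Jarrow — Jarrow by 9–6.
Arden vs Penrith: Arden is ranked higher on 0 ballots, Penrith on 15. Penrith wins 15–0.
Arden–Kelston: Kelston 15–0.
Arden beats no one; loses to Jarrow, Penrith, Kelston — 0 pairwise wins.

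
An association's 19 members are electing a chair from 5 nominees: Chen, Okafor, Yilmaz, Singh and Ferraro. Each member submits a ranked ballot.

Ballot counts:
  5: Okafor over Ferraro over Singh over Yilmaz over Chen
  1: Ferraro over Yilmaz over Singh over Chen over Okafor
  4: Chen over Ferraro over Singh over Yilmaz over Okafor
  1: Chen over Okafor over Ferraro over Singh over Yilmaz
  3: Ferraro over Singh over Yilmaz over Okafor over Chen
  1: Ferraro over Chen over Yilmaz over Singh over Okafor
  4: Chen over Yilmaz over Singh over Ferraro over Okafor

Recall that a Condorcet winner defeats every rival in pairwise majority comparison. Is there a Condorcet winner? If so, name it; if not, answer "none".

Ferraro

Pairwise majorities:
Chen vs Okafor: Chen, 11–8.
Chen vs Yilmaz: 10 to 9, Chen.
Chen–Singh: Chen 10–9.
Chen vs Ferraro: Chen preferred on 4+1+4 = 9 ballots; Ferraro wins 10–9.
Okafor vs Yilmaz: Okafor preferred on 5+1 = 6 ballots; Yilmaz wins 13–6.
Okafor vs Singh: 6 to 13, Singh.
Okafor vs Ferraro: Ferraro, 13–6.
Yilmaz vs Singh: 1+1+4 = 6 for Yilmaz, 13 for Singh — Singh by 13–6.
Yilmaz vs Ferraro: 4 for Yilmaz, 15 for Ferraro — Ferraro by 15–4.
Singh vs Ferraro: 4 to 15, Ferraro.
Only Ferraro has no losses; Ferraro is the Condorcet winner.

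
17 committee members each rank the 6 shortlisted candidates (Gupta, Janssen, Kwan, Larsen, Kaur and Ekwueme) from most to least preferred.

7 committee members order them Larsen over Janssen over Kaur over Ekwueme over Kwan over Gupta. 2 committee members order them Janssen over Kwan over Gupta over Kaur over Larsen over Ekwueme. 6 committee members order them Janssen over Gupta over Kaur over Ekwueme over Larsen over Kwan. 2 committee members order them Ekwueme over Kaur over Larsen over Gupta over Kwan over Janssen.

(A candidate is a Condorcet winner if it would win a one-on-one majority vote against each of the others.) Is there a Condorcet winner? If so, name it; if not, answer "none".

Head-to-head results (17 committee members):
Gupta–Janssen: Janssen 15–2.
Gupta–Kwan: Kwan 9–8.
Gupta–Larsen: Larsen 9–8.
Gupta vs Kaur: Kaur wins 9–8.
Gupta vs Ekwueme: Ekwueme, 9–8.
Janssen–Kwan: Janssen 15–2.
Janssen vs Larsen: Larsen, 9–8.
Janssen–Kaur: Janssen 15–2.
Janssen vs Ekwueme: Janssen, 15–2.
Kwan vs Larsen: Larsen, 15–2.
Kwan–Kaur: Kaur 15–2.
Kwan vs Ekwueme: Ekwueme wins 15–2.
Larsen vs Kaur: Kaur wins 10–7.
Larsen vs Ekwueme: Larsen, 9–8.
Kaur vs Ekwueme: Kaur, 15–2.
No candidate is unbeaten: Gupta loses to Janssen; Janssen loses to Larsen; Kwan loses to Janssen; Larsen loses to Kaur; Kaur loses to Janssen; Ekwueme loses to Janssen. In particular Janssen beats Kaur beats Larsen beats Janssen is a majority cycle — no Condorcet winner exists.

none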